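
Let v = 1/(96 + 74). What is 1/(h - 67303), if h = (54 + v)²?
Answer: -28900/1860765939 ≈ -1.5531e-5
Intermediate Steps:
v = 1/170 ≈ 0.0058824
h = 84290761/28900 (h = (54 + 1/170)² = (9181/170)² = 84290761/28900 ≈ 2916.6)
1/(h - 67303) = 1/(84290761/28900 - 67303) = 1/(-1860765939/28900) = -28900/1860765939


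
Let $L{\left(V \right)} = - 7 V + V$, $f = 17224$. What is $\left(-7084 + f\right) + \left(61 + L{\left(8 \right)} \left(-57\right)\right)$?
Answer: $12937$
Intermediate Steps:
$L{\left(V \right)} = - 6 V$
$\left(-7084 + f\right) + \left(61 + L{\left(8 \right)} \left(-57\right)\right) = \left(-7084 + 17224\right) + \left(61 + \left(-6\right) 8 \left(-57\right)\right) = 10140 + \left(61 - -2736\right) = 10140 + \left(61 + 2736\right) = 10140 + 2797 = 12937$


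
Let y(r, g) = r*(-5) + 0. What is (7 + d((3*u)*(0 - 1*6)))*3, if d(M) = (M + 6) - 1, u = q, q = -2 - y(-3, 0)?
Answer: 954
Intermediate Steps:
y(r, g) = -5*r (y(r, g) = -5*r + 0 = -5*r)
q = -17 (q = -2 - (-5)*(-3) = -2 - 1*15 = -2 - 15 = -17)
u = -17
d(M) = 5 + M (d(M) = (6 + M) - 1 = 5 + M)
(7 + d((3*u)*(0 - 1*6)))*3 = (7 + (5 + (3*(-17))*(0 - 1*6)))*3 = (7 + (5 - 51*(0 - 6)))*3 = (7 + (5 - 51*(-6)))*3 = (7 + (5 + 306))*3 = (7 + 311)*3 = 318*3 = 954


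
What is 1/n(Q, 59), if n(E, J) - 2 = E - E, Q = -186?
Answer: 1/2 ≈ 0.50000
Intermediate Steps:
n(E, J) = 2 (n(E, J) = 2 + (E - E) = 2 + 0 = 2)
1/n(Q, 59) = 1/2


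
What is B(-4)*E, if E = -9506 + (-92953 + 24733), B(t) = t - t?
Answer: 0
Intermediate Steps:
B(t) = 0
E = -77726 (E = -9506 - 68220 = -77726)
B(-4)*E = 0*(-77726) = 0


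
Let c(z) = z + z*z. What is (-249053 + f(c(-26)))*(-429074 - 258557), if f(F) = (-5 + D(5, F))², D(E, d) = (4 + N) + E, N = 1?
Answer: 171239372668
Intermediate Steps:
D(E, d) = 5 + E (D(E, d) = (4 + 1) + E = 5 + E)
c(z) = z + z²
f(F) = 25 (f(F) = (-5 + (5 + 5))² = (-5 + 10)² = 5² = 25)
(-249053 + f(c(-26)))*(-429074 - 258557) = (-249053 + 25)*(-429074 - 258557) = -249028*(-687631) = 171239372668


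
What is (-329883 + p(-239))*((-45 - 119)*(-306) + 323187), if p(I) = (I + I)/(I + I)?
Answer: -123168372222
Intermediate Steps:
p(I) = 1 (p(I) = (2*I)/((2*I)) = (2*I)*(1/(2*I)) = 1)
(-329883 + p(-239))*((-45 - 119)*(-306) + 323187) = (-329883 + 1)*((-45 - 119)*(-306) + 323187) = -329882*(-164*(-306) + 323187) = -329882*(50184 + 323187) = -329882*373371 = -123168372222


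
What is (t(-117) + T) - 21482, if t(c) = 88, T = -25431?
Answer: -46825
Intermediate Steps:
(t(-117) + T) - 21482 = (88 - 25431) - 21482 = -25343 - 21482 = -46825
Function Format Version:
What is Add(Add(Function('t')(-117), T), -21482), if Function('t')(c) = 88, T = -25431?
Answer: -46825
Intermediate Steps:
Add(Add(Function('t')(-117), T), -21482) = Add(Add(88, -25431), -21482) = Add(-25343, -21482) = -46825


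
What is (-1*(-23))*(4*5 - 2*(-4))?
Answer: 644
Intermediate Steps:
(-1*(-23))*(4*5 - 2*(-4)) = 23*(20 + 8) = 23*28 = 644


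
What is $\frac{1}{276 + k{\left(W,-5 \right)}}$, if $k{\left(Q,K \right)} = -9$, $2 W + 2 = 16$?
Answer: $\frac{1}{267} \approx 0.0037453$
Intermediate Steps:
$W = 7$ ($W = -1 + \frac{1}{2} \cdot 16 = -1 + 8 = 7$)
$\frac{1}{276 + k{\left(W,-5 \right)}} = \frac{1}{276 - 9} = \frac{1}{267}$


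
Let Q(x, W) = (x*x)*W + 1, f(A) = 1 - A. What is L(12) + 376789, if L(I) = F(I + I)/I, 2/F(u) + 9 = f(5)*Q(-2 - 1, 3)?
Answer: 273548813/726 ≈ 3.7679e+5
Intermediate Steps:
Q(x, W) = 1 + W*x² (Q(x, W) = x²*W + 1 = W*x² + 1 = 1 + W*x²)
F(u) = -2/121 (F(u) = 2/(-9 + (1 - 1*5)*(1 + 3*(-2 - 1)²)) = 2/(-9 + (1 - 5)*(1 + 3*(-3)²)) = 2/(-9 - 4*(1 + 3*9)) = 2/(-9 - 4*(1 + 27)) = 2/(-9 - 4*28) = 2/(-9 - 112) = 2/(-121) = 2*(-1/121) = -2/121)
L(I) = -2/(121*I)
L(12) + 376789 = -2/121/12 + 376789 = -2/121*1/12 + 376789 = -1/726 + 376789 = 273548813/726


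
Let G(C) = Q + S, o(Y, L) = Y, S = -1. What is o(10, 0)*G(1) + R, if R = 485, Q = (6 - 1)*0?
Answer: 475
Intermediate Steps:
Q = 0 (Q = 5*0 = 0)
G(C) = -1 (G(C) = 0 - 1 = -1)
o(10, 0)*G(1) + R = 10*(-1) + 485 = -10 + 485 = 475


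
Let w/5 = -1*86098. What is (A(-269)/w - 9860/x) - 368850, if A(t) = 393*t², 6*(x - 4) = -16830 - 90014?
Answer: -848227902436773/2299247090 ≈ -3.6892e+5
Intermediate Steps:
x = -53410/3 (x = 4 + (-16830 - 90014)/6 = 4 + (⅙)*(-106844) = 4 - 53422/3 = -53410/3 ≈ -17803.)
w = -430490 (w = 5*(-1*86098) = 5*(-86098) = -430490)
(A(-269)/w - 9860/x) - 368850 = ((393*(-269)²)/(-430490) - 9860/(-53410/3)) - 368850 = ((393*72361)*(-1/430490) - 9860*(-3/53410)) - 368850 = (28437873*(-1/430490) + 2958/5341) - 368850 = (-28437873/430490 + 2958/5341) - 368850 = -150613290273/2299247090 - 368850 = -848227902436773/2299247090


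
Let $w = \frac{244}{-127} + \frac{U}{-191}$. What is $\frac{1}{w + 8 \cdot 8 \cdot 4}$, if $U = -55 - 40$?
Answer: $\frac{24257}{6175253} \approx 0.0039281$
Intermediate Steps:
$U = -95$
$w = - \frac{34539}{24257}$ ($w = \frac{244}{-127} - \frac{95}{-191} = 244 \left(- \frac{1}{127}\right) - - \frac{95}{191} = - \frac{244}{127} + \frac{95}{191} = - \frac{34539}{24257} \approx -1.4239$)
$\frac{1}{w + 8 \cdot 8 \cdot 4} = \frac{1}{- \frac{34539}{24257} + 8 \cdot 8 \cdot 4} = \frac{1}{- \frac{34539}{24257} + 64 \cdot 4} = \frac{1}{- \frac{34539}{24257} + 256} = \frac{1}{\frac{6175253}{24257}} = \frac{24257}{6175253}$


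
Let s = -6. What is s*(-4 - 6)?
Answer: 60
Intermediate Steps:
s*(-4 - 6) = -6*(-4 - 6) = -6*(-10) = 60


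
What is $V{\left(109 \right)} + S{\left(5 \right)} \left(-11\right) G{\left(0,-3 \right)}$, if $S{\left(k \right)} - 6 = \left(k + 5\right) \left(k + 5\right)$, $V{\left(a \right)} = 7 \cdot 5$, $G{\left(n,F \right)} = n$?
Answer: $35$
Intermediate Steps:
$V{\left(a \right)} = 35$
$S{\left(k \right)} = 6 + \left(5 + k\right)^{2}$ ($S{\left(k \right)} = 6 + \left(k + 5\right) \left(k + 5\right) = 6 + \left(5 + k\right) \left(5 + k\right) = 6 + \left(5 + k\right)^{2}$)
$V{\left(109 \right)} + S{\left(5 \right)} \left(-11\right) G{\left(0,-3 \right)} = 35 + \left(6 + \left(5 + 5\right)^{2}\right) \left(-11\right) 0 = 35 + \left(6 + 10^{2}\right) \left(-11\right) 0 = 35 + \left(6 + 100\right) \left(-11\right) 0 = 35 + 106 \left(-11\right) 0 = 35 - 0 = 35 + 0 = 35$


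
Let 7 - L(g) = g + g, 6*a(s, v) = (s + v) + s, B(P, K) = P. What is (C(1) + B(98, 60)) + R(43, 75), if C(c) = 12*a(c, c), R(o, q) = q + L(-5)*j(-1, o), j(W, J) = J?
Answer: 910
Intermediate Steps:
a(s, v) = s/3 + v/6 (a(s, v) = ((s + v) + s)/6 = (v + 2*s)/6 = s/3 + v/6)
L(g) = 7 - 2*g (L(g) = 7 - (g + g) = 7 - 2*g)
R(o, q) = q + 17*o (R(o, q) = q + (7 - 2*(-5))*o = q + (7 + 10)*o = q + 17*o)
C(c) = 6*c (C(c) = 12*(c/3 + c/6) = 12*(c/2) = 6*c)
(C(1) + B(98, 60)) + R(43, 75) = (6*1 + 98) + (75 + 17*43) = (6 + 98) + (75 + 731) = 104 + 806 = 910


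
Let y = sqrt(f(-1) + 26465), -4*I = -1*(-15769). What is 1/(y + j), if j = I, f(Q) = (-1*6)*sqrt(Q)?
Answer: -1/(15769/4 - sqrt(26465 - 6*I)) ≈ -0.00026458 + 1.2909e-9*I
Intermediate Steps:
f(Q) = -6*sqrt(Q)
I = -15769/4 (I = -(-1)*(-15769)/4 = -1/4*15769 = -15769/4 ≈ -3942.3)
y = sqrt(26465 - 6*I) (y = sqrt(-6*I + 26465) = sqrt(26465 - 6*I) ≈ 162.68 - 0.018*I)
j = -15769/4 ≈ -3942.3
1/(y + j) = 1/(sqrt(26465 - 6*I) - 15769/4) = 1/(-15769/4 + sqrt(26465 - 6*I))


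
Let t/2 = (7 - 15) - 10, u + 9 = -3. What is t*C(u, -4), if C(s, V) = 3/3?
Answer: -36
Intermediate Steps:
u = -12 (u = -9 - 3 = -12)
C(s, V) = 1 (C(s, V) = 3*(1/3) = 1)
t = -36 (t = 2*((7 - 15) - 10) = 2*(-8 - 10) = 2*(-18) = -36)
t*C(u, -4) = -36*1 = -36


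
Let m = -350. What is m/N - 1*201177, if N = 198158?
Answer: -19932416158/99079 ≈ -2.0118e+5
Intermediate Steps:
m/N - 1*201177 = -350/198158 - 1*201177 = -350*1/198158 - 201177 = -175/99079 - 201177 = -19932416158/99079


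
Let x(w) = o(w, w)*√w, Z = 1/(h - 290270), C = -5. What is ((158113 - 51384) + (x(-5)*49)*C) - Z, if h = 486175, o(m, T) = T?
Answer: 20908744744/195905 + 1225*I*√5 ≈ 1.0673e+5 + 2739.2*I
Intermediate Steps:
Z = 1/195905 (Z = 1/(486175 - 290270) = 1/195905 ≈ 5.1045e-6)
x(w) = w^(3/2) (x(w) = w*√w = w^(3/2))
((158113 - 51384) + (x(-5)*49)*C) - Z = ((158113 - 51384) + ((-5)^(3/2)*49)*(-5)) - 1*1/195905 = (106729 + (-5*I*√5*49)*(-5)) - 1/195905 = (106729 - 245*I*√5*(-5)) - 1/195905 = (106729 + 1225*I*√5) - 1/195905 = 20908744744/195905 + 1225*I*√5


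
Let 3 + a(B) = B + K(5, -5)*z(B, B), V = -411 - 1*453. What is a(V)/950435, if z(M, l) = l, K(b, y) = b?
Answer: -5187/950435 ≈ -0.0054575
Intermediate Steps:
V = -864 (V = -411 - 453 = -864)
a(B) = -3 + 6*B (a(B) = -3 + (B + 5*B) = -3 + 6*B)
a(V)/950435 = (-3 + 6*(-864))/950435 = (-3 - 5184)*(1/950435) = -5187*1/950435 = -5187/950435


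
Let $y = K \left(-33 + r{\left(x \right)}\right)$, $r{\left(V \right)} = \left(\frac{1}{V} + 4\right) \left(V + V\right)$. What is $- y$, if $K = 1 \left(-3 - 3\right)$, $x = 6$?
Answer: $102$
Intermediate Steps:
$K = -6$ ($K = 1 \left(-6\right) = -6$)
$r{\left(V \right)} = 2 V \left(4 + \frac{1}{V}\right)$ ($r{\left(V \right)} = \left(4 + \frac{1}{V}\right) 2 V = 2 V \left(4 + \frac{1}{V}\right)$)
$y = -102$ ($y = - 6 \left(-33 + \left(2 + 8 \cdot 6\right)\right) = - 6 \left(-33 + \left(2 + 48\right)\right) = - 6 \left(-33 + 50\right) = \left(-6\right) 17 = -102$)
$- y = \left(-1\right) \left(-102\right) = 102$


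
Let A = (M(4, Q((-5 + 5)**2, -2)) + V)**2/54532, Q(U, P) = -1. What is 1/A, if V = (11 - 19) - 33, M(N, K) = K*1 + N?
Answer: 13633/361 ≈ 37.765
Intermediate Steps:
M(N, K) = K + N
V = -41 (V = -8 - 33 = -41)
A = 361/13633 (A = ((-1 + 4) - 41)**2/54532 = (3 - 41)**2*(1/54532) = (-38)**2*(1/54532) = 1444*(1/54532) = 361/13633 ≈ 0.026480)
1/A = 1/(361/13633) = 13633/361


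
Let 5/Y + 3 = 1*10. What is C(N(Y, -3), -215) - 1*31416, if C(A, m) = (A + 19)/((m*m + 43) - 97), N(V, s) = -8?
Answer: -1450508125/46171 ≈ -31416.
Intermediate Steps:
Y = 5/7 (Y = 5/(-3 + 1*10) = 5/(-3 + 10) = 5/7 ≈ 0.71429)
C(A, m) = (19 + A)/(-54 + m²) (C(A, m) = (19 + A)/((m² + 43) - 97) = (19 + A)/((43 + m²) - 97) = (19 + A)/(-54 + m²))
C(N(Y, -3), -215) - 1*31416 = (19 - 8)/(-54 + (-215)²) - 1*31416 = 11/(-54 + 46225) - 31416 = 11/46171 - 31416 = -1450508125/46171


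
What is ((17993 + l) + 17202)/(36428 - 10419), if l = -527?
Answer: 34668/26009 ≈ 1.3329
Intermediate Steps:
((17993 + l) + 17202)/(36428 - 10419) = ((17993 - 527) + 17202)/(36428 - 10419) = (17466 + 17202)/26009 = 34668*(1/26009) = 34668/26009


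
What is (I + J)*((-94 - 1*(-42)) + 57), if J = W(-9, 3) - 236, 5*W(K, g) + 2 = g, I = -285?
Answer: -2604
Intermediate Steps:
W(K, g) = -2/5 + g/5
J = -1179/5 (J = (-2/5 + (1/5)*3) - 236 = (-2/5 + 3/5) - 236 = 1/5 - 236 = -1179/5 ≈ -235.80)
(I + J)*((-94 - 1*(-42)) + 57) = (-285 - 1179/5)*((-94 - 1*(-42)) + 57) = -2604*((-94 + 42) + 57)/5 = -2604*(-52 + 57)/5 = -2604/5*5 = -2604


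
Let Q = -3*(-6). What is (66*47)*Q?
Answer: 55836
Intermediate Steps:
Q = 18
(66*47)*Q = (66*47)*18 = 3102*18 = 55836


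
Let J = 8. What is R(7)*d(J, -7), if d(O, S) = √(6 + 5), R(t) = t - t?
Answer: 0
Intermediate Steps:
R(t) = 0
d(O, S) = √11
R(7)*d(J, -7) = 0*√11 = 0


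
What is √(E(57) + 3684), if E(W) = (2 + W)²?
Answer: √7165 ≈ 84.646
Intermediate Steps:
√(E(57) + 3684) = √((2 + 57)² + 3684) = √(59² + 3684) = √(3481 + 3684) = √7165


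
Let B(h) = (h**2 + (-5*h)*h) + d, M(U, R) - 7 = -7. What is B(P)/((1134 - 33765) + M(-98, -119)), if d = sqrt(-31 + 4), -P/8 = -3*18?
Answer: 248832/10877 - I*sqrt(3)/10877 ≈ 22.877 - 0.00015924*I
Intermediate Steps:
M(U, R) = 0 (M(U, R) = 7 - 7 = 0)
P = 432 (P = -(-24)*18 = -8*(-54) = 432)
d = 3*I*sqrt(3) (d = sqrt(-27) = 3*I*sqrt(3) ≈ 5.1962*I)
B(h) = -4*h**2 + 3*I*sqrt(3) (B(h) = (h**2 + (-5*h)*h) + 3*I*sqrt(3) = (h**2 - 5*h**2) + 3*I*sqrt(3) = -4*h**2 + 3*I*sqrt(3))
B(P)/((1134 - 33765) + M(-98, -119)) = (-4*432**2 + 3*I*sqrt(3))/((1134 - 33765) + 0) = (-4*186624 + 3*I*sqrt(3))/(-32631 + 0) = (-746496 + 3*I*sqrt(3))/(-32631) = (-746496 + 3*I*sqrt(3))*(-1/32631) = 248832/10877 - I*sqrt(3)/10877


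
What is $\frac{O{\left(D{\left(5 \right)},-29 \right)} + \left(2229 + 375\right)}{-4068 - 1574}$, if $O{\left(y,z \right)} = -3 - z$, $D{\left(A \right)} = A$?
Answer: $- \frac{1315}{2821} \approx -0.46615$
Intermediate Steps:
$\frac{O{\left(D{\left(5 \right)},-29 \right)} + \left(2229 + 375\right)}{-4068 - 1574} = \frac{\left(-3 - -29\right) + \left(2229 + 375\right)}{-4068 - 1574} = \frac{\left(-3 + 29\right) + 2604}{-5642} = \left(26 + 2604\right) \left(- \frac{1}{5642}\right) = 2630 \left(- \frac{1}{5642}\right) = - \frac{1315}{2821}$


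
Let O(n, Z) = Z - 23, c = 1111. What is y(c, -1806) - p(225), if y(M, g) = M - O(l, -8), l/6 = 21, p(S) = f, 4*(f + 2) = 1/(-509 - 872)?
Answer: 6319457/5524 ≈ 1144.0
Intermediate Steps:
f = -11049/5524 (f = -2 + 1/(4*(-509 - 872)) = -2 + (¼)/(-1381) = -2 + (¼)*(-1/1381) = -2 - 1/5524 = -11049/5524 ≈ -2.0002)
p(S) = -11049/5524
l = 126 (l = 6*21 = 126)
O(n, Z) = -23 + Z
y(M, g) = 31 + M (y(M, g) = M - (-23 - 8) = M - 1*(-31) = M + 31 = 31 + M)
y(c, -1806) - p(225) = (31 + 1111) - 1*(-11049/5524) = 1142 + 11049/5524 = 6319457/5524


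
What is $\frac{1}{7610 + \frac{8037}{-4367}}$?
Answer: $\frac{4367}{33224833} \approx 0.00013144$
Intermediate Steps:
$\frac{1}{7610 + \frac{8037}{-4367}} = \frac{1}{7610 + 8037 \left(- \frac{1}{4367}\right)} = \frac{1}{7610 - \frac{8037}{4367}} = \frac{1}{\frac{33224833}{4367}} = \frac{4367}{33224833}$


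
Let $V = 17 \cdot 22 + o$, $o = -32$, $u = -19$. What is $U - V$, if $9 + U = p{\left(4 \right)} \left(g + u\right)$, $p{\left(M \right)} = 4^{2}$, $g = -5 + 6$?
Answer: $-639$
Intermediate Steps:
$g = 1$
$p{\left(M \right)} = 16$
$V = 342$ ($V = 17 \cdot 22 - 32 = 374 - 32 = 342$)
$U = -297$ ($U = -9 + 16 \left(1 - 19\right) = -9 + 16 \left(-18\right) = -9 - 288 = -297$)
$U - V = -297 - 342 = -639$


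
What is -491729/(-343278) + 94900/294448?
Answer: 22170712849/12634690068 ≈ 1.7547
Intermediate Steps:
-491729/(-343278) + 94900/294448 = -491729*(-1/343278) + 94900*(1/294448) = 491729/343278 + 23725/73612 = 22170712849/12634690068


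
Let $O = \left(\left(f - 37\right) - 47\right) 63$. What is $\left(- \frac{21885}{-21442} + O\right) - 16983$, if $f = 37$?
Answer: $- \frac{427617363}{21442} \approx -19943.0$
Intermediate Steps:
$O = -2961$ ($O = \left(\left(37 - 37\right) - 47\right) 63 = \left(0 - 47\right) 63 = \left(-47\right) 63 = -2961$)
$\left(- \frac{21885}{-21442} + O\right) - 16983 = \left(- \frac{21885}{-21442} - 2961\right) - 16983 = \left(\left(-21885\right) \left(- \frac{1}{21442}\right) - 2961\right) - 16983 = \left(\frac{21885}{21442} - 2961\right) - 16983 = - \frac{63467877}{21442} - 16983 = - \frac{427617363}{21442}$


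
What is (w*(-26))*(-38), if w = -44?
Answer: -43472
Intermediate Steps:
(w*(-26))*(-38) = -44*(-26)*(-38) = 1144*(-38) = -43472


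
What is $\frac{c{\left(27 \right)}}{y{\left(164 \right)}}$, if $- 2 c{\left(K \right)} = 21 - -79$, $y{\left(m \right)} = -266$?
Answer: $\frac{25}{133} \approx 0.18797$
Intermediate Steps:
$c{\left(K \right)} = -50$ ($c{\left(K \right)} = - \frac{21 - -79}{2} = - \frac{21 + 79}{2} = \left(- \frac{1}{2}\right) 100 = -50$)
$\frac{c{\left(27 \right)}}{y{\left(164 \right)}} = - \frac{50}{-266} = \left(-50\right) \left(- \frac{1}{266}\right) = \frac{25}{133}$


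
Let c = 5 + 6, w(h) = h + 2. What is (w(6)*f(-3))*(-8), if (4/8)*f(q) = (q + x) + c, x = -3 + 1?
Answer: -768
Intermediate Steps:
w(h) = 2 + h
x = -2
c = 11
f(q) = 18 + 2*q (f(q) = 2*((q - 2) + 11) = 2*((-2 + q) + 11) = 2*(9 + q) = 18 + 2*q)
(w(6)*f(-3))*(-8) = ((2 + 6)*(18 + 2*(-3)))*(-8) = (8*(18 - 6))*(-8) = (8*12)*(-8) = 96*(-8) = -768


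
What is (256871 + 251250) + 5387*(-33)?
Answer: 330350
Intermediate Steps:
(256871 + 251250) + 5387*(-33) = 508121 - 177771 = 330350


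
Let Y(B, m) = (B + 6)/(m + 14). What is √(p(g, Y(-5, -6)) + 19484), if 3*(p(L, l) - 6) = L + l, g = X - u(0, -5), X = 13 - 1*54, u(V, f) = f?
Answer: √2804838/12 ≈ 139.56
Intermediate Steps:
Y(B, m) = (6 + B)/(14 + m)
X = -41 (X = 13 - 54 = -41)
g = -36 (g = -41 - 1*(-5) = -41 + 5 = -36)
p(L, l) = 6 + L/3 + l/3 (p(L, l) = 6 + (L + l)/3 = 6 + (L/3 + l/3) = 6 + L/3 + l/3)
√(p(g, Y(-5, -6)) + 19484) = √((6 + (⅓)*(-36) + ((6 - 5)/(14 - 6))/3) + 19484) = √((6 - 12 + (1/8)/3) + 19484) = √((6 - 12 + ((⅛)*1)/3) + 19484) = √((6 - 12 + (⅓)*(⅛)) + 19484) = √((6 - 12 + 1/24) + 19484) = √(-143/24 + 19484) = √(467473/24) = √2804838/12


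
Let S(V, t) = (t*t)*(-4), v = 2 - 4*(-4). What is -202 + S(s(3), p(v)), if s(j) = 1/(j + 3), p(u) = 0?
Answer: -202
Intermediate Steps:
v = 18 (v = 2 + 16 = 18)
s(j) = 1/(3 + j)
S(V, t) = -4*t**2 (S(V, t) = t**2*(-4) = -4*t**2)
-202 + S(s(3), p(v)) = -202 - 4*0**2 = -202 - 4*0 = -202 + 0 = -202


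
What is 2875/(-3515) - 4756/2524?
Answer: -1198692/443593 ≈ -2.7022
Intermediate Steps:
2875/(-3515) - 4756/2524 = 2875*(-1/3515) - 4756*1/2524 = -575/703 - 1189/631 = -1198692/443593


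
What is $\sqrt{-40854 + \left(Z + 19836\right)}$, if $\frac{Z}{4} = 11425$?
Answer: $\sqrt{24682} \approx 157.1$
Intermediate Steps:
$Z = 45700$ ($Z = 4 \cdot 11425 = 45700$)
$\sqrt{-40854 + \left(Z + 19836\right)} = \sqrt{-40854 + \left(45700 + 19836\right)} = \sqrt{-40854 + 65536} = \sqrt{24682}$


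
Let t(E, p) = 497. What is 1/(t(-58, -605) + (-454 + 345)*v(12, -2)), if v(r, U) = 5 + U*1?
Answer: 1/170 ≈ 0.0058824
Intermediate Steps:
v(r, U) = 5 + U
1/(t(-58, -605) + (-454 + 345)*v(12, -2)) = 1/(497 + (-454 + 345)*(5 - 2)) = 1/(497 - 109*3) = 1/(497 - 327) = 1/170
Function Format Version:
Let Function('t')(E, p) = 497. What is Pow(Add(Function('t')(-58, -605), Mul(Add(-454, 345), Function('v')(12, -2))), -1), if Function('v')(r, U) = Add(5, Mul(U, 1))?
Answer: Rational(1, 170) ≈ 0.0058824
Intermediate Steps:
Function('v')(r, U) = Add(5, U)
Pow(Add(Function('t')(-58, -605), Mul(Add(-454, 345), Function('v')(12, -2))), -1) = Pow(Add(497, Mul(Add(-454, 345), Add(5, -2))), -1) = Pow(Add(497, Mul(-109, 3)), -1) = Pow(Add(497, -327), -1) = Pow(170, -1) = Rational(1, 170)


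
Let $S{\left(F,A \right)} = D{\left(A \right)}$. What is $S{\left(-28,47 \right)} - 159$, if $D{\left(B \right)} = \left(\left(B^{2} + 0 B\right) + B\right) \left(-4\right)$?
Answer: $-9183$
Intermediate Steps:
$D{\left(B \right)} = - 4 B - 4 B^{2}$ ($D{\left(B \right)} = \left(\left(B^{2} + 0\right) + B\right) \left(-4\right) = \left(B^{2} + B\right) \left(-4\right) = \left(B + B^{2}\right) \left(-4\right) = - 4 B - 4 B^{2}$)
$S{\left(F,A \right)} = - 4 A \left(1 + A\right)$
$S{\left(-28,47 \right)} - 159 = \left(-4\right) 47 \left(1 + 47\right) - 159 = \left(-4\right) 47 \cdot 48 - 159 = -9024 - 159 = -9183$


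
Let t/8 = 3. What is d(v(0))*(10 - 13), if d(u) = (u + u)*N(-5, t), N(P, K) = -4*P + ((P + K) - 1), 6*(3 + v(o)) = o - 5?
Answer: 874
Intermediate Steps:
v(o) = -23/6 + o/6 (v(o) = -3 + (o - 5)/6 = -3 + (-5 + o)/6 = -3 + (-⅚ + o/6) = -23/6 + o/6)
t = 24 (t = 8*3 = 24)
N(P, K) = -1 + K - 3*P (N(P, K) = -4*P + ((K + P) - 1) = -4*P + (-1 + K + P) = -1 + K - 3*P)
d(u) = 76*u (d(u) = (u + u)*(-1 + 24 - 3*(-5)) = (2*u)*(-1 + 24 + 15) = (2*u)*38 = 76*u)
d(v(0))*(10 - 13) = (76*(-23/6 + (⅙)*0))*(10 - 13) = (76*(-23/6 + 0))*(-3) = (76*(-23/6))*(-3) = -874/3*(-3) = 874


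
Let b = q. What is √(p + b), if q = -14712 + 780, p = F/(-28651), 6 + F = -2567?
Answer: I*√11436423668509/28651 ≈ 118.03*I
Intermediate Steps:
F = -2573 (F = -6 - 2567 = -2573)
p = 2573/28651 (p = -2573/(-28651) = -2573*(-1/28651) = 2573/28651 ≈ 0.089805)
q = -13932
b = -13932
√(p + b) = √(2573/28651 - 13932) = √(-399163159/28651) = I*√11436423668509/28651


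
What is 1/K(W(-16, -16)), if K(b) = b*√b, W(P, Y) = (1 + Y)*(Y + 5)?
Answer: √165/27225 ≈ 0.00047182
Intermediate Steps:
W(P, Y) = (1 + Y)*(5 + Y)
K(b) = b^(3/2)
1/K(W(-16, -16)) = 1/((5 + (-16)² + 6*(-16))^(3/2)) = 1/((5 + 256 - 96)^(3/2)) = 1/(165^(3/2)) = 1/(165*√165) = √165/27225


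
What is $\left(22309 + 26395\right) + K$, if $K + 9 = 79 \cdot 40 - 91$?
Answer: $51764$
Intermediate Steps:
$K = 3060$ ($K = -9 + \left(79 \cdot 40 - 91\right) = -9 + \left(3160 - 91\right) = -9 + 3069 = 3060$)
$\left(22309 + 26395\right) + K = \left(22309 + 26395\right) + 3060 = 48704 + 3060 = 51764$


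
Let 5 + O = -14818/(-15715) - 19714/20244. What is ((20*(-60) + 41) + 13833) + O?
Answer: 287888260273/22723890 ≈ 12669.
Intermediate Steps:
O = -114321587/22723890 (O = -5 + (-14818/(-15715) - 19714/20244) = -5 + (-14818*(-1/15715) - 19714*1/20244) = -5 + (14818/15715 - 9857/10122) = -5 - 702137/22723890 = -114321587/22723890 ≈ -5.0309)
((20*(-60) + 41) + 13833) + O = ((20*(-60) + 41) + 13833) - 114321587/22723890 = ((-1200 + 41) + 13833) - 114321587/22723890 = (-1159 + 13833) - 114321587/22723890 = 12674 - 114321587/22723890 = 287888260273/22723890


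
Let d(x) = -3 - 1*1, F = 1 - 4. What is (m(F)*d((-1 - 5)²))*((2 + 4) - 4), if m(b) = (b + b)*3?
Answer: 144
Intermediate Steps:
F = -3
d(x) = -4 (d(x) = -3 - 1 = -4)
m(b) = 6*b (m(b) = (2*b)*3 = 6*b)
(m(F)*d((-1 - 5)²))*((2 + 4) - 4) = ((6*(-3))*(-4))*((2 + 4) - 4) = (-18*(-4))*(6 - 4) = 72*2 = 144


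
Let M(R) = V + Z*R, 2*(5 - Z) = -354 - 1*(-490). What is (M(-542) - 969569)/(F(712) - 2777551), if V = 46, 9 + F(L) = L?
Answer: 935377/2776848 ≈ 0.33685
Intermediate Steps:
F(L) = -9 + L
Z = -63 (Z = 5 - (-354 - 1*(-490))/2 = 5 - (-354 + 490)/2 = 5 - ½*136 = 5 - 68 = -63)
M(R) = 46 - 63*R
(M(-542) - 969569)/(F(712) - 2777551) = ((46 - 63*(-542)) - 969569)/((-9 + 712) - 2777551) = ((46 + 34146) - 969569)/(703 - 2777551) = (34192 - 969569)/(-2776848) = -935377*(-1/2776848) = 935377/2776848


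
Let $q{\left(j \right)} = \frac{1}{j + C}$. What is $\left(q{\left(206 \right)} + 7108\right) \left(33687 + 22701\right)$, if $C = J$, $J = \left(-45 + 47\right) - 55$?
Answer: $\frac{20441119900}{51} \approx 4.0081 \cdot 10^{8}$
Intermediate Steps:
$J = -53$ ($J = 2 - 55 = -53$)
$C = -53$
$q{\left(j \right)} = \frac{1}{-53 + j}$ ($q{\left(j \right)} = \frac{1}{j - 53} = \frac{1}{-53 + j}$)
$\left(q{\left(206 \right)} + 7108\right) \left(33687 + 22701\right) = \left(\frac{1}{-53 + 206} + 7108\right) \left(33687 + 22701\right) = \left(\frac{1}{153} + 7108\right) 56388 = \frac{1087525}{153} \cdot 56388 = \frac{20441119900}{51}$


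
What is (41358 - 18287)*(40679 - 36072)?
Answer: 106288097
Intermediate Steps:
(41358 - 18287)*(40679 - 36072) = 23071*4607 = 106288097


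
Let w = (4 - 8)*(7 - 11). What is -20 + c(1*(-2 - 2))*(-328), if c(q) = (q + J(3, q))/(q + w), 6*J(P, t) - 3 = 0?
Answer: 227/3 ≈ 75.667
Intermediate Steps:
J(P, t) = ½ (J(P, t) = ½ + (⅙)*0 = ½ + 0 = ½)
w = 16 (w = -4*(-4) = 16)
c(q) = (½ + q)/(16 + q) (c(q) = (q + ½)/(q + 16) = (½ + q)/(16 + q))
-20 + c(1*(-2 - 2))*(-328) = -20 + ((½ + 1*(-2 - 2))/(16 + 1*(-2 - 2)))*(-328) = -20 + ((½ + 1*(-4))/(16 + 1*(-4)))*(-328) = -20 + ((½ - 4)/(16 - 4))*(-328) = -20 + (-7/2/12)*(-328) = -20 + ((1/12)*(-7/2))*(-328) = -20 - 7/24*(-328) = -20 + 287/3 = 227/3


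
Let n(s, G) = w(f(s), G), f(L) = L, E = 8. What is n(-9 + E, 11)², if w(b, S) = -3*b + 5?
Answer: 64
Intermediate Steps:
w(b, S) = 5 - 3*b
n(s, G) = 5 - 3*s
n(-9 + E, 11)² = (5 - 3*(-9 + 8))² = (5 - 3*(-1))² = (5 + 3)² = 8² = 64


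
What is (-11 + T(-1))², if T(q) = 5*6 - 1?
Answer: 324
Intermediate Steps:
T(q) = 29 (T(q) = 30 - 1 = 29)
(-11 + T(-1))² = (-11 + 29)² = 18² = 324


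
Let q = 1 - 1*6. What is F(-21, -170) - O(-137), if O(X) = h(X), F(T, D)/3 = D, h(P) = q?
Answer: -505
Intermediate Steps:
q = -5 (q = 1 - 6 = -5)
h(P) = -5
F(T, D) = 3*D
O(X) = -5
F(-21, -170) - O(-137) = 3*(-170) - 1*(-5) = -510 + 5 = -505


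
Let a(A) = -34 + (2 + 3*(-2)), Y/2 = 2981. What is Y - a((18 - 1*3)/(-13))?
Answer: 6000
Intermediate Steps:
Y = 5962 (Y = 2*2981 = 5962)
a(A) = -38 (a(A) = -34 + (2 - 6) = -34 - 4 = -38)
Y - a((18 - 1*3)/(-13)) = 5962 - 1*(-38) = 5962 + 38 = 6000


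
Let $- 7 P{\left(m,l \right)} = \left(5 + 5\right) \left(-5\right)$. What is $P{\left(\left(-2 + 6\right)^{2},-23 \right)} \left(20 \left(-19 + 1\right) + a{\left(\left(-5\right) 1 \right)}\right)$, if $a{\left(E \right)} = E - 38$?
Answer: $- \frac{20150}{7} \approx -2878.6$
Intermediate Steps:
$P{\left(m,l \right)} = \frac{50}{7}$ ($P{\left(m,l \right)} = - \frac{\left(5 + 5\right) \left(-5\right)}{7} = - \frac{10 \left(-5\right)}{7} = \left(- \frac{1}{7}\right) \left(-50\right) = \frac{50}{7}$)
$a{\left(E \right)} = -38 + E$
$P{\left(\left(-2 + 6\right)^{2},-23 \right)} \left(20 \left(-19 + 1\right) + a{\left(\left(-5\right) 1 \right)}\right) = \frac{50 \left(20 \left(-19 + 1\right) - 43\right)}{7} = \frac{50 \left(20 \left(-18\right) - 43\right)}{7} = \frac{50 \left(-360 - 43\right)}{7} = \frac{50}{7} \left(-403\right) = - \frac{20150}{7}$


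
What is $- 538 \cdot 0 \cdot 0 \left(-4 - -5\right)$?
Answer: $0$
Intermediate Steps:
$- 538 \cdot 0 \cdot 0 \left(-4 - -5\right) = - 538 \cdot 0 \left(-4 + 5\right) = - 538 \cdot 0 \cdot 1 = \left(-538\right) 0 = 0$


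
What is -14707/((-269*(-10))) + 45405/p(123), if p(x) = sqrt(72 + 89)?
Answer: -14707/2690 + 45405*sqrt(161)/161 ≈ 3572.9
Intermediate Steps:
p(x) = sqrt(161)
-14707/((-269*(-10))) + 45405/p(123) = -14707/((-269*(-10))) + 45405/(sqrt(161)) = -14707/2690 + 45405*(sqrt(161)/161) = -14707*1/2690 + 45405*sqrt(161)/161 = -14707/2690 + 45405*sqrt(161)/161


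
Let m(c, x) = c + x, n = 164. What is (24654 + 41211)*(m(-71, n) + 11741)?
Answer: 779446410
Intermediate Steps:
(24654 + 41211)*(m(-71, n) + 11741) = (24654 + 41211)*((-71 + 164) + 11741) = 65865*(93 + 11741) = 65865*11834 = 779446410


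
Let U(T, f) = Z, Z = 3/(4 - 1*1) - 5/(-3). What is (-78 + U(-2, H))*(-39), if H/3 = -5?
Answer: 2938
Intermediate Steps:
H = -15 (H = 3*(-5) = -15)
Z = 8/3 (Z = 3/(4 - 1) - 5*(-⅓) = 3/3 + 5/3 = 3*(⅓) + 5/3 = 1 + 5/3 = 8/3 ≈ 2.6667)
U(T, f) = 8/3
(-78 + U(-2, H))*(-39) = (-78 + 8/3)*(-39) = -226/3*(-39) = 2938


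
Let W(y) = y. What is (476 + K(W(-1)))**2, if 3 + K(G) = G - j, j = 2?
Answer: 220900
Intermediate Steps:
K(G) = -5 + G (K(G) = -3 + (G - 1*2) = -3 + (G - 2) = -3 + (-2 + G) = -5 + G)
(476 + K(W(-1)))**2 = (476 + (-5 - 1))**2 = (476 - 6)**2 = 470**2 = 220900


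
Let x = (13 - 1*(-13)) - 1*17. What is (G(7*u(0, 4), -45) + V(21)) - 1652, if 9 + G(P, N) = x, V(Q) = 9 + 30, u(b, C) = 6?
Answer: -1613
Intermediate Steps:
x = 9 (x = (13 + 13) - 17 = 26 - 17 = 9)
V(Q) = 39
G(P, N) = 0 (G(P, N) = -9 + 9 = 0)
(G(7*u(0, 4), -45) + V(21)) - 1652 = (0 + 39) - 1652 = 39 - 1652 = -1613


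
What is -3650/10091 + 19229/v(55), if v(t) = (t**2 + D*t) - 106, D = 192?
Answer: 144841489/136016589 ≈ 1.0649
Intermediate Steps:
v(t) = -106 + t**2 + 192*t (v(t) = (t**2 + 192*t) - 106 = -106 + t**2 + 192*t)
-3650/10091 + 19229/v(55) = -3650/10091 + 19229/(-106 + 55**2 + 192*55) = -3650*1/10091 + 19229/(-106 + 3025 + 10560) = -3650/10091 + 19229/13479 = 144841489/136016589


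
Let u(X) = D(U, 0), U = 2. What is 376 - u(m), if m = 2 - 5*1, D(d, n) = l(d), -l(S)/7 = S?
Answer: 390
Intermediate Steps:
l(S) = -7*S
D(d, n) = -7*d
m = -3 (m = 2 - 5 = -3)
u(X) = -14 (u(X) = -7*2 = -14)
376 - u(m) = 376 - 1*(-14) = 376 + 14 = 390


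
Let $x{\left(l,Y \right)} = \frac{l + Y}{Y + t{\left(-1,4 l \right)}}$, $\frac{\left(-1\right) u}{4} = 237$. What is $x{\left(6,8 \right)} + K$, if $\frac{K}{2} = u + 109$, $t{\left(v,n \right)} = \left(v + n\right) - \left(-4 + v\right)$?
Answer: $- \frac{30197}{18} \approx -1677.6$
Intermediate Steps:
$u = -948$ ($u = \left(-4\right) 237 = -948$)
$t{\left(v,n \right)} = 4 + n$ ($t{\left(v,n \right)} = \left(n + v\right) - \left(-4 + v\right) = 4 + n$)
$x{\left(l,Y \right)} = \frac{Y + l}{4 + Y + 4 l}$ ($x{\left(l,Y \right)} = \frac{l + Y}{Y + \left(4 + 4 l\right)} = \frac{Y + l}{4 + Y + 4 l}$)
$K = -1678$ ($K = 2 \left(-948 + 109\right) = 2 \left(-839\right) = -1678$)
$x{\left(6,8 \right)} + K = \frac{8 + 6}{4 + 8 + 4 \cdot 6} - 1678 = \frac{1}{4 + 8 + 24} \cdot 14 - 1678 = \frac{1}{36} \cdot 14 - 1678 = \frac{7}{18} - 1678 = - \frac{30197}{18}$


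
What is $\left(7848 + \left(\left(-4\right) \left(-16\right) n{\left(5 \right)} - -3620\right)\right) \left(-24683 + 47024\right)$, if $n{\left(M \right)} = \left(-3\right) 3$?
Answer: $243338172$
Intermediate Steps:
$n{\left(M \right)} = -9$
$\left(7848 + \left(\left(-4\right) \left(-16\right) n{\left(5 \right)} - -3620\right)\right) \left(-24683 + 47024\right) = \left(7848 + \left(\left(-4\right) \left(-16\right) \left(-9\right) - -3620\right)\right) \left(-24683 + 47024\right) = \left(7848 + \left(64 \left(-9\right) + 3620\right)\right) 22341 = \left(7848 + \left(-576 + 3620\right)\right) 22341 = \left(7848 + 3044\right) 22341 = 10892 \cdot 22341 = 243338172$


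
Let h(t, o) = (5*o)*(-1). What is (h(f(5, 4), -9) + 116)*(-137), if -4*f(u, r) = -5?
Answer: -22057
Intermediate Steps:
f(u, r) = 5/4 (f(u, r) = -1/4*(-5) = 5/4)
h(t, o) = -5*o
(h(f(5, 4), -9) + 116)*(-137) = (-5*(-9) + 116)*(-137) = (45 + 116)*(-137) = 161*(-137) = -22057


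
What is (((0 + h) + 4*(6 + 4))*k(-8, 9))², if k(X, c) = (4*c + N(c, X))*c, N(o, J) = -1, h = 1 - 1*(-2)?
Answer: 183467025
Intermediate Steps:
h = 3 (h = 1 + 2 = 3)
k(X, c) = c*(-1 + 4*c) (k(X, c) = (4*c - 1)*c = (-1 + 4*c)*c = c*(-1 + 4*c))
(((0 + h) + 4*(6 + 4))*k(-8, 9))² = (((0 + 3) + 4*(6 + 4))*(9*(-1 + 4*9)))² = ((3 + 4*10)*(9*(-1 + 36)))² = ((3 + 40)*(9*35))² = (43*315)² = 13545² = 183467025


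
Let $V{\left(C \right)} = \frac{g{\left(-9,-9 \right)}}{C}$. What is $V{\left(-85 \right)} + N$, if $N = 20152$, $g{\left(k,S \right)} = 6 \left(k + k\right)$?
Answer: $\frac{1713028}{85} \approx 20153.0$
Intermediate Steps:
$g{\left(k,S \right)} = 12 k$ ($g{\left(k,S \right)} = 6 \cdot 2 k = 12 k$)
$V{\left(C \right)} = - \frac{108}{C}$ ($V{\left(C \right)} = \frac{12 \left(-9\right)}{C} = - \frac{108}{C}$)
$V{\left(-85 \right)} + N = - \frac{108}{-85} + 20152 = \left(-108\right) \left(- \frac{1}{85}\right) + 20152 = \frac{108}{85} + 20152 = \frac{1713028}{85}$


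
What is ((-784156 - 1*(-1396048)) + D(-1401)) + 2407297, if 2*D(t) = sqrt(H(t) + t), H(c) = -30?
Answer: 3019189 + 3*I*sqrt(159)/2 ≈ 3.0192e+6 + 18.914*I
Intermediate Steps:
D(t) = sqrt(-30 + t)/2
((-784156 - 1*(-1396048)) + D(-1401)) + 2407297 = ((-784156 - 1*(-1396048)) + sqrt(-30 - 1401)/2) + 2407297 = ((-784156 + 1396048) + sqrt(-1431)/2) + 2407297 = (611892 + (3*I*sqrt(159))/2) + 2407297 = (611892 + 3*I*sqrt(159)/2) + 2407297 = 3019189 + 3*I*sqrt(159)/2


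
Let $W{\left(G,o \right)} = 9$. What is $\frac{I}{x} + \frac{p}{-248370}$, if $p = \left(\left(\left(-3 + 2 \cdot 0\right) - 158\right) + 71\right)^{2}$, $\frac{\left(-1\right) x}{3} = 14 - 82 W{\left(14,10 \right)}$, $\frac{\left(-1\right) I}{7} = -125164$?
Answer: $\frac{1813260713}{4495497} \approx 403.35$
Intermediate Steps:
$I = 876148$ ($I = \left(-7\right) \left(-125164\right) = 876148$)
$x = 2172$ ($x = - 3 \left(14 - 738\right) = \left(-3\right) \left(-724\right) = 2172$)
$p = 8100$ ($p = \left(\left(\left(-3 + 0\right) - 158\right) + 71\right)^{2} = \left(\left(-3 - 158\right) + 71\right)^{2} = \left(-161 + 71\right)^{2} = \left(-90\right)^{2} = 8100$)
$\frac{I}{x} + \frac{p}{-248370} = \frac{876148}{2172} + \frac{8100}{-248370} = 876148 \cdot \frac{1}{2172} + 8100 \left(- \frac{1}{248370}\right) = \frac{219037}{543} - \frac{270}{8279} = \frac{1813260713}{4495497}$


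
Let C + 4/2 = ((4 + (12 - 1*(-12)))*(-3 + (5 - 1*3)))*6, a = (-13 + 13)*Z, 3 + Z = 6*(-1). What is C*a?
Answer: 0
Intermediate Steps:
Z = -9 (Z = -3 + 6*(-1) = -3 - 6 = -9)
a = 0 (a = (-13 + 13)*(-9) = 0*(-9) = 0)
C = -170 (C = -2 + ((4 + (12 - 1*(-12)))*(-3 + (5 - 1*3)))*6 = -2 + ((4 + (12 + 12))*(-3 + (5 - 3)))*6 = -2 + ((4 + 24)*(-3 + 2))*6 = -2 + (28*(-1))*6 = -2 - 28*6 = -2 - 168 = -170)
C*a = -170*0 = 0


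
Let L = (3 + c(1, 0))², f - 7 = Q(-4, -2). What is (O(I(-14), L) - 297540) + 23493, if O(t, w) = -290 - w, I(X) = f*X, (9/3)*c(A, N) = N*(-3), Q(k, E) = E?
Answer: -274346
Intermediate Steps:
c(A, N) = -N (c(A, N) = (N*(-3))/3 = (-3*N)/3 = -N)
f = 5 (f = 7 - 2 = 5)
L = 9 (L = (3 - 1*0)² = (3 + 0)² = 3² = 9)
I(X) = 5*X
(O(I(-14), L) - 297540) + 23493 = ((-290 - 1*9) - 297540) + 23493 = ((-290 - 9) - 297540) + 23493 = (-299 - 297540) + 23493 = -297839 + 23493 = -274346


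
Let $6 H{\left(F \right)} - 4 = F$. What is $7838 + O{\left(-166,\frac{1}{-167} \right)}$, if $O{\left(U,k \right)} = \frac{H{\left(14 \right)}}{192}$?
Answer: $\frac{501633}{64} \approx 7838.0$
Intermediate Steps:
$H{\left(F \right)} = \frac{2}{3} + \frac{F}{6}$
$O{\left(U,k \right)} = \frac{1}{64}$ ($O{\left(U,k \right)} = \frac{\frac{2}{3} + \frac{1}{6} \cdot 14}{192} = \left(\frac{2}{3} + \frac{7}{3}\right) \frac{1}{192} = 3 \cdot \frac{1}{192} = \frac{1}{64}$)
$7838 + O{\left(-166,\frac{1}{-167} \right)} = 7838 + \frac{1}{64} = \frac{501633}{64}$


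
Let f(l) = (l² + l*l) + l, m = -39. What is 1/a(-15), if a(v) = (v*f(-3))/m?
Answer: 13/75 ≈ 0.17333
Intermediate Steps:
f(l) = l + 2*l² (f(l) = (l² + l²) + l = 2*l² + l = l + 2*l²)
a(v) = -5*v/13 (a(v) = (v*(-3*(1 + 2*(-3))))/(-39) = (v*(-3*(1 - 6)))*(-1/39) = (v*(-3*(-5)))*(-1/39) = (v*15)*(-1/39) = (15*v)*(-1/39) = -5*v/13)
1/a(-15) = 1/(-5/13*(-15)) = 1/(75/13) = 13/75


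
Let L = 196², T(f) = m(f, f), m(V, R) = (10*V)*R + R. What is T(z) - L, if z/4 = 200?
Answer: 6362384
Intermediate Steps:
z = 800 (z = 4*200 = 800)
m(V, R) = R + 10*R*V (m(V, R) = 10*R*V + R = R + 10*R*V)
T(f) = f*(1 + 10*f)
L = 38416
T(z) - L = 800*(1 + 10*800) - 1*38416 = 800*(1 + 8000) - 38416 = 800*8001 - 38416 = 6400800 - 38416 = 6362384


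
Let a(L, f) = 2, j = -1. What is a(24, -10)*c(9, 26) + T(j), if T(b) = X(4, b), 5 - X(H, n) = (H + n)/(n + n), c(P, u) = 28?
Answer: 125/2 ≈ 62.500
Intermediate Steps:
X(H, n) = 5 - (H + n)/(2*n) (X(H, n) = 5 - (H + n)/(n + n) = 5 - (H + n)/(2*n))
T(b) = (-4 + 9*b)/(2*b) (T(b) = (-1*4 + 9*b)/(2*b) = (-4 + 9*b)/(2*b))
a(24, -10)*c(9, 26) + T(j) = 2*28 + (9/2 - 2/(-1)) = 56 + (9/2 - 2*(-1)) = 56 + (9/2 + 2) = 56 + 13/2 = 125/2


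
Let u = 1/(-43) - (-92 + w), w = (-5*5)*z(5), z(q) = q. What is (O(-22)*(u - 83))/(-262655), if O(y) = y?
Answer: 126742/11294165 ≈ 0.011222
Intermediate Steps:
w = -125 (w = -5*5*5 = -25*5 = -125)
u = 9330/43 (u = 1/(-43) - (-92 - 125) = -1/43 - 1*(-217) = -1/43 + 217 = 9330/43 ≈ 216.98)
(O(-22)*(u - 83))/(-262655) = -22*(9330/43 - 83)/(-262655) = -22*5761/43*(-1/262655) = -126742/43*(-1/262655) = 126742/11294165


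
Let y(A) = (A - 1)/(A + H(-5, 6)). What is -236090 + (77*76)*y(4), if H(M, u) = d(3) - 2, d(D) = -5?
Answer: -241942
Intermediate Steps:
H(M, u) = -7 (H(M, u) = -5 - 2 = -7)
y(A) = (-1 + A)/(-7 + A) (y(A) = (A - 1)/(A - 7) = (-1 + A)/(-7 + A))
-236090 + (77*76)*y(4) = -236090 + (77*76)*((-1 + 4)/(-7 + 4)) = -236090 + 5852*(3/(-3)) = -236090 + 5852*(-1/3*3) = -236090 + 5852*(-1) = -236090 - 5852 = -241942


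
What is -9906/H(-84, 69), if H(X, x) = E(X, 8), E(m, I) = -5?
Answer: 9906/5 ≈ 1981.2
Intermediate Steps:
H(X, x) = -5
-9906/H(-84, 69) = -9906/(-5) = -9906*(-⅕) = 9906/5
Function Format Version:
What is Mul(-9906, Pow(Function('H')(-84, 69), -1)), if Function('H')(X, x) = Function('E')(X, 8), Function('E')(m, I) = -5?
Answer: Rational(9906, 5) ≈ 1981.2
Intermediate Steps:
Function('H')(X, x) = -5
Mul(-9906, Pow(Function('H')(-84, 69), -1)) = Mul(-9906, Pow(-5, -1)) = Mul(-9906, Rational(-1, 5)) = Rational(9906, 5)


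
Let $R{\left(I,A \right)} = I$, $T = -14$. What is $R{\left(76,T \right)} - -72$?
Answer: $148$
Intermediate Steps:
$R{\left(76,T \right)} - -72 = 76 - -72 = 76 + 72 = 148$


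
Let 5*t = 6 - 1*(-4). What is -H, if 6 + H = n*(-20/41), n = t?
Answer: 286/41 ≈ 6.9756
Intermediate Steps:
t = 2 (t = (6 - 1*(-4))/5 = (6 + 4)/5 = (⅕)*10 = 2)
n = 2
H = -286/41 (H = -6 + 2*(-20/41) = -6 - 40/41 = -286/41 ≈ -6.9756)
-H = -1*(-286/41) = 286/41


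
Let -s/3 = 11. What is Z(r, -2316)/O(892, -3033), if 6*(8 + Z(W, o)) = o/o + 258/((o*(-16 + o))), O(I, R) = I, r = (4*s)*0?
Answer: -14102367/1605871168 ≈ -0.0087818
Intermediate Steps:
s = -33 (s = -3*11 = -33)
r = 0 (r = (4*(-33))*0 = -132*0 = 0)
Z(W, o) = -47/6 + 43/(o*(-16 + o)) (Z(W, o) = -8 + (o/o + 258/((o*(-16 + o))))/6 = -8 + (1 + 258*(1/(o*(-16 + o))))/6 = -8 + (1 + 258/(o*(-16 + o)))/6 = -8 + (1/6 + 43/(o*(-16 + o))) = -47/6 + 43/(o*(-16 + o)))
Z(r, -2316)/O(892, -3033) = ((1/6)*(258 - 47*(-2316)**2 + 752*(-2316))/(-2316*(-16 - 2316)))/892 = ((1/6)*(-1/2316)*(258 - 47*5363856 - 1741632)/(-2332))*(1/892) = ((1/6)*(-1/2316)*(-1/2332)*(258 - 252101232 - 1741632))*(1/892) = ((1/6)*(-1/2316)*(-1/2332)*(-253842606))*(1/892) = -14102367/1800304*1/892 = -14102367/1605871168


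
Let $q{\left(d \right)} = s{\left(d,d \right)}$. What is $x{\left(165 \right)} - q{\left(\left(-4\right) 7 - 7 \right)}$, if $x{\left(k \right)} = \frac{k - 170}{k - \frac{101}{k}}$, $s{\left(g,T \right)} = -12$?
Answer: $\frac{324663}{27124} \approx 11.97$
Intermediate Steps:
$q{\left(d \right)} = -12$
$x{\left(k \right)} = \frac{-170 + k}{k - \frac{101}{k}}$
$x{\left(165 \right)} - q{\left(\left(-4\right) 7 - 7 \right)} = \frac{165 \left(-170 + 165\right)}{-101 + 165^{2}} - -12 = 165 \frac{1}{-101 + 27225} \left(-5\right) + 12 = 165 \cdot \frac{1}{27124} \left(-5\right) + 12 = - \frac{825}{27124} + 12 = \frac{324663}{27124}$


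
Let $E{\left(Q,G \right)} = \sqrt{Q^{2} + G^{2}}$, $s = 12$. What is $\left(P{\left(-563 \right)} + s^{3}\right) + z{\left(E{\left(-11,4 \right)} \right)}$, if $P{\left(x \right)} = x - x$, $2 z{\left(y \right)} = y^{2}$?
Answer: $\frac{3593}{2} \approx 1796.5$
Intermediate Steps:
$E{\left(Q,G \right)} = \sqrt{G^{2} + Q^{2}}$
$z{\left(y \right)} = \frac{y^{2}}{2}$
$P{\left(x \right)} = 0$
$\left(P{\left(-563 \right)} + s^{3}\right) + z{\left(E{\left(-11,4 \right)} \right)} = \left(0 + 12^{3}\right) + \frac{\left(\sqrt{4^{2} + \left(-11\right)^{2}}\right)^{2}}{2} = \left(0 + 1728\right) + \frac{\left(\sqrt{16 + 121}\right)^{2}}{2} = 1728 + \frac{\left(\sqrt{137}\right)^{2}}{2} = 1728 + \frac{1}{2} \cdot 137 = 1728 + \frac{137}{2} = \frac{3593}{2}$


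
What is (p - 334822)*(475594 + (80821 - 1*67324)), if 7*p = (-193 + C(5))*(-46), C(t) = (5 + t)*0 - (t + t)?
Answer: -163105979408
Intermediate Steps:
C(t) = -2*t (C(t) = 0 - 2*t = -2*t)
p = 1334 (p = ((-193 - 2*5)*(-46))/7 = ((-193 - 10)*(-46))/7 = (-203*(-46))/7 = (⅐)*9338 = 1334)
(p - 334822)*(475594 + (80821 - 1*67324)) = (1334 - 334822)*(475594 + (80821 - 1*67324)) = -333488*(475594 + (80821 - 67324)) = -333488*(475594 + 13497) = -333488*489091 = -163105979408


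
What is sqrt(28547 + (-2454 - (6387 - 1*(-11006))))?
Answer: 10*sqrt(87) ≈ 93.274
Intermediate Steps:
sqrt(28547 + (-2454 - (6387 - 1*(-11006)))) = sqrt(28547 + (-2454 - (6387 + 11006))) = sqrt(28547 + (-2454 - 1*17393)) = sqrt(28547 + (-2454 - 17393)) = sqrt(28547 - 19847) = sqrt(8700) = 10*sqrt(87)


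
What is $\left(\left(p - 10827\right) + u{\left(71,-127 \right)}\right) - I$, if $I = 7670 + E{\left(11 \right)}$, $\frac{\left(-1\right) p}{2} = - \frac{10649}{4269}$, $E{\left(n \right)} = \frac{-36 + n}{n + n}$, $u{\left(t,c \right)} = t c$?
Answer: $- \frac{2583484571}{93918} \approx -27508.0$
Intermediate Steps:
$u{\left(t,c \right)} = c t$
$E{\left(n \right)} = \frac{-36 + n}{2 n}$
$p = \frac{21298}{4269}$ ($p = - 2 \left(- \frac{10649}{4269}\right) = - 2 \left(\left(-10649\right) \frac{1}{4269}\right) = \left(-2\right) \left(- \frac{10649}{4269}\right) = \frac{21298}{4269} \approx 4.989$)
$I = \frac{168715}{22}$ ($I = 7670 + \frac{-36 + 11}{2 \cdot 11} = 7670 + \frac{1}{2} \cdot \frac{1}{11} \left(-25\right) = 7670 - \frac{25}{22} = \frac{168715}{22} \approx 7668.9$)
$\left(\left(p - 10827\right) + u{\left(71,-127 \right)}\right) - I = \left(\left(\frac{21298}{4269} - 10827\right) - 9017\right) - \frac{168715}{22} = \left(- \frac{46199165}{4269} - 9017\right) - \frac{168715}{22} = - \frac{84692738}{4269} - \frac{168715}{22} = - \frac{2583484571}{93918}$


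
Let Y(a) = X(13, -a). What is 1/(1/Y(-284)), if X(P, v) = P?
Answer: 13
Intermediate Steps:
Y(a) = 13
1/(1/Y(-284)) = 1/(1/13) = 13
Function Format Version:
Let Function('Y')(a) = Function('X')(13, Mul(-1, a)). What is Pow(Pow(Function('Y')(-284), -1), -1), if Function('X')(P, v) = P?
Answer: 13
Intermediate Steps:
Function('Y')(a) = 13
Pow(Pow(Function('Y')(-284), -1), -1) = Pow(Pow(13, -1), -1) = Pow(Rational(1, 13), -1) = 13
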